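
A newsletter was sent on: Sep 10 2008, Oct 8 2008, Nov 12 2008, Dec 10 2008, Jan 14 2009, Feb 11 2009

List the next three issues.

Mar 11 2009, Apr 8 2009, May 13 2009

All dates are Wednesdays, 28, 35, 28, 35, 28 days apart.
Specifically, the 2nd Wednesday of each month.
2nd Wednesday of March 2009: Mar 11 2009.
2nd Wednesday of April 2009: Apr 8 2009.
May 2009 — 2nd Wednesday is May 13 2009.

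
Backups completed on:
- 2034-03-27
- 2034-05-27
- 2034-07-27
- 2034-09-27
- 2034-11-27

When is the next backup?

Each date is the 27th; the gaps (61, 61, 62, 61) track the month lengths.
The rule is the 27th of every 2 months.
January 2035: 2035-01-27.

2035-01-27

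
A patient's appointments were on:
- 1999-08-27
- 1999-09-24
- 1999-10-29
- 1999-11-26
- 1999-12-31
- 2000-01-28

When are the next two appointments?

All Fridays; the gaps (28, 35, 28, 35, 28) vary with month length.
This is the last Friday of each month.
Last Friday of February 2000: 2000-02-25.
Last Friday of March 2000: 2000-03-31.

2000-02-25, 2000-03-31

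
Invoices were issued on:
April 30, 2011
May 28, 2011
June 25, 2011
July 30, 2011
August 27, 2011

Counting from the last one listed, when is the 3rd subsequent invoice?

November 26, 2011

These are Saturdays with 28, 28, 35, 28-day gaps.
Each is the final Saturday of its month — April 30, 2011 is past the 28th, so '4th Saturday' doesn't fit.
Last Saturday of September 2011: September 24, 2011.
Last Saturday of October 2011: October 29, 2011.
Last Saturday of November 2011: November 26, 2011.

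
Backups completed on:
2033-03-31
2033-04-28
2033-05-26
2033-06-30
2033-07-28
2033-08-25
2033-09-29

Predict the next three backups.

2033-10-27, 2033-11-24, 2033-12-29

These are Thursdays with 28, 28, 35, 28, 28, 35-day gaps.
Each is the final Thursday of its month — 2033-03-31 is past the 28th, so '4th Thursday' doesn't fit.
Last Thursday of October 2033: 2033-10-27.
Last Thursday of November 2033: 2033-11-24.
December 2033 ends with Thursday 2033-12-29.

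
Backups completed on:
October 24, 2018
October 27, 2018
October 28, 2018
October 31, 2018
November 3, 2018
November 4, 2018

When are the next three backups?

Every event lands on a Wednesday or Saturday or Sunday (gaps cycle 3, 1, 3, 3, 1).
So the schedule is: every Wednesday, Saturday and Sunday.
The following Wednesday is November 7, 2018.
The following Saturday is November 10, 2018.
Next Sunday: November 11, 2018.

November 7, 2018; November 10, 2018; November 11, 2018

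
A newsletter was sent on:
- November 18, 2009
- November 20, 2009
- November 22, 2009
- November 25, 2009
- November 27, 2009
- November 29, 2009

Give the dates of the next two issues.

Gaps: 2, 2, 3, 2, 2 days — not constant, but cyclic with period 3.
The events fall on every Wednesday, Friday and Sunday.
The following Wednesday is December 2, 2009.
The following Friday is December 4, 2009.

December 2, 2009; December 4, 2009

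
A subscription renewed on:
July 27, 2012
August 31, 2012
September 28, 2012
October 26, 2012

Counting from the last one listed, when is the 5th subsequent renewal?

These are Fridays with 35, 28, 28-day gaps.
Each is the final Friday of its month — August 31, 2012 is past the 28th, so '4th Friday' doesn't fit.
November 2012 ends with Friday November 30, 2012.
Last Friday of December 2012: December 28, 2012.
January 2013 ends with Friday January 25, 2013.
Last Friday of February 2013: February 22, 2013.
March 2013 ends with Friday March 29, 2013.

March 29, 2013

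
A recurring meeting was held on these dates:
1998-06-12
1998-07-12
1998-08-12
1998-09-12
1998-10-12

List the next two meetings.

1998-11-12, 1998-12-12

Each date is the 12th; the gaps (30, 31, 31, 30) track the month lengths.
The rule is the 12th of each month.
Next: November 1998 → 1998-11-12.
December 1998: 1998-12-12.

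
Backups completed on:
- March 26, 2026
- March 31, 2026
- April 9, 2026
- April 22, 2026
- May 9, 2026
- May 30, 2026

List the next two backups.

June 24, 2026; July 23, 2026

The spacing grows by 4 each time: 5, 9, 13, 17, 21 days.
Next gap: 25 days. May 30, 2026 + 25 days = June 24, 2026.
Next gap: 29 days. June 24, 2026 + 29 days = July 23, 2026.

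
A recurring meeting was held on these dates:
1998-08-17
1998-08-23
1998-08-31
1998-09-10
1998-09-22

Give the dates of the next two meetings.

Intervals are 6, 8, 10, 12 days — an arithmetic progression with common difference 2.
Next gap: 14 days. 1998-09-22 + 14 days = 1998-10-06.
Next gap: 16 days. 1998-10-06 + 16 days = 1998-10-22.

1998-10-06, 1998-10-22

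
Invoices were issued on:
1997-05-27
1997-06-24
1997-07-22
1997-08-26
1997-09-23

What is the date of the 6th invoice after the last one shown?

These are Tuesdays at 28- or 35-day spacing (28, 28, 35, 28).
The pattern: 4th Tuesday of the month.
October 1997 — 4th Tuesday is 1997-10-28.
November 1997 — 4th Tuesday is 1997-11-25.
December 1997 — 4th Tuesday is 1997-12-23.
4th Tuesday of January 1998: 1998-01-27.
4th Tuesday of February 1998: 1998-02-24.
March 1998 — 4th Tuesday is 1998-03-24.

1998-03-24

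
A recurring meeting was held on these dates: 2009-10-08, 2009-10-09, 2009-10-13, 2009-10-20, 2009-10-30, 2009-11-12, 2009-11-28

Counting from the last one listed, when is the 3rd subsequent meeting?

2010-02-02

Gaps: 1, 4, 7, 10, 13, 16 days — each gap is 3 larger than the previous one.
Next gap: 19 days. 2009-11-28 + 19 days = 2009-12-17.
Next gap: 22 days. 2009-12-17 + 22 days = 2010-01-08.
Next gap: 25 days. 2010-01-08 + 25 days = 2010-02-02.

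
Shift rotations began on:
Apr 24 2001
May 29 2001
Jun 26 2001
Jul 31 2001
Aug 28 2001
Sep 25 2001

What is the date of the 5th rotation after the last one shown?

Feb 26 2002

Every date is a Tuesday; gaps 35, 28, 35, 28, 28 days.
Each is the last Tuesday of its month (at least one falls on the 29th or later, ruling out '4th Tuesday').
Last Tuesday of October 2001: Oct 30 2001.
November 2001 ends with Tuesday Nov 27 2001.
December 2001 ends with Tuesday Dec 25 2001.
January 2002 ends with Tuesday Jan 29 2002.
Last Tuesday of February 2002: Feb 26 2002.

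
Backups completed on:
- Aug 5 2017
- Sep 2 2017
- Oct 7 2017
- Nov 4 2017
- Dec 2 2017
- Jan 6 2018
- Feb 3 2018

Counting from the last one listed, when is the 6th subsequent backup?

Gaps: 28, 35, 28, 28, 35, 28 days — a mix of 28 and 35. Every date is a Saturday.
Each is the 1st Saturday of its month.
March 2018 — 1st Saturday is Mar 3 2018.
1st Saturday of April 2018: Apr 7 2018.
1st Saturday of May 2018: May 5 2018.
1st Saturday of June 2018: Jun 2 2018.
1st Saturday of July 2018: Jul 7 2018.
1st Saturday of August 2018: Aug 4 2018.

Aug 4 2018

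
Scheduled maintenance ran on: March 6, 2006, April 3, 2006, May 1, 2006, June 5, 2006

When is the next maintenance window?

July 3, 2006

All dates are Mondays, 28, 28, 35 days apart.
Specifically, the 1st Monday of each month.
1st Monday of July 2006: July 3, 2006.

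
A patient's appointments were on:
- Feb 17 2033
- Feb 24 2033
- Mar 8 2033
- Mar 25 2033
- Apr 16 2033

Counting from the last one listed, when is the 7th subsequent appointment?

Feb 4 2034

Intervals are 7, 12, 17, 22 days — an arithmetic progression with common difference 5.
Next gap: 27 days. Apr 16 2033 + 27 days = May 13 2033.
Next gap: 32 days. May 13 2033 + 32 days = Jun 14 2033.
Next gap: 37 days. Jun 14 2033 + 37 days = Jul 21 2033.
Next gap: 42 days. Jul 21 2033 + 42 days = Sep 1 2033.
Next gap: 47 days. Sep 1 2033 + 47 days = Oct 18 2033.
Next gap: 52 days. Oct 18 2033 + 52 days = Dec 9 2033.
Next gap: 57 days. Dec 9 2033 + 57 days = Feb 4 2034.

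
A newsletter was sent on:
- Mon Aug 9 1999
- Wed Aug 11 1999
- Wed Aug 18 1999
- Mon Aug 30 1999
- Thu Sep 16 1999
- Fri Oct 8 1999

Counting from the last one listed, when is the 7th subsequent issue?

Gaps: 2, 7, 12, 17, 22 days — each gap is 5 larger than the previous one.
Next gap: 27 days. Fri Oct 8 1999 + 27 days = Thu Nov 4 1999.
Next gap: 32 days. Thu Nov 4 1999 + 32 days = Mon Dec 6 1999.
Next gap: 37 days. Mon Dec 6 1999 + 37 days = Wed Jan 12 2000.
Next gap: 42 days. Wed Jan 12 2000 + 42 days = Wed Feb 23 2000.
Next gap: 47 days. Wed Feb 23 2000 + 47 days = Mon Apr 10 2000.
Next gap: 52 days. Mon Apr 10 2000 + 52 days = Thu Jun 1 2000.
Next gap: 57 days. Thu Jun 1 2000 + 57 days = Fri Jul 28 2000.

Fri Jul 28 2000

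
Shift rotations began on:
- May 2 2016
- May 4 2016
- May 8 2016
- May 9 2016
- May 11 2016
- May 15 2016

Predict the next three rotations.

May 16 2016, May 18 2016, May 22 2016

The gap pattern 2, 4, 1, 2, 4 repeats every 3 events.
These are the Mondays, Wednesdays and Sundays of each week.
The following Monday is May 16 2016.
Next Wednesday: May 18 2016.
The following Sunday is May 22 2016.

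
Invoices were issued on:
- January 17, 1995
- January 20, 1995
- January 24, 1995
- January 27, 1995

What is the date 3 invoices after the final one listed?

February 7, 1995

The gap pattern 3, 4, 3 repeats every 2 events.
These are the Tuesdays and Fridays of each week.
Next Tuesday: January 31, 1995.
Next Friday: February 3, 1995.
The following Tuesday is February 7, 1995.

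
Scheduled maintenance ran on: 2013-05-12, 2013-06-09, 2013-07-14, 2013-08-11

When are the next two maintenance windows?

Gaps: 28, 35, 28 days — a mix of 28 and 35. Every date is a Sunday.
Each is the 2nd Sunday of its month.
2nd Sunday of September 2013: 2013-09-08.
2nd Sunday of October 2013: 2013-10-13.

2013-09-08, 2013-10-13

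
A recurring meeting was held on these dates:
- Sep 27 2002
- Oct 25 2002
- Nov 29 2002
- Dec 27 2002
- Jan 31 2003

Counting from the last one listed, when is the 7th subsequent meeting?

Aug 29 2003

All Fridays; the gaps (28, 35, 28, 35) vary with month length.
This is the last Friday of each month.
Last Friday of February 2003: Feb 28 2003.
March 2003 ends with Friday Mar 28 2003.
April 2003 ends with Friday Apr 25 2003.
Last Friday of May 2003: May 30 2003.
June 2003 ends with Friday Jun 27 2003.
Last Friday of July 2003: Jul 25 2003.
Last Friday of August 2003: Aug 29 2003.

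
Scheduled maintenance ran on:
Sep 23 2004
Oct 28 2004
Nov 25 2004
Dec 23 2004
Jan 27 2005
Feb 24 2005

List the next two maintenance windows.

Mar 24 2005, Apr 28 2005

These are Thursdays at 28- or 35-day spacing (35, 28, 28, 35, 28).
The pattern: 4th Thursday of the month.
4th Thursday of March 2005: Mar 24 2005.
April 2005 — 4th Thursday is Apr 28 2005.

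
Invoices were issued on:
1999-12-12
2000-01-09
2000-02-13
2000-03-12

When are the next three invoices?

These are Sundays at 28- or 35-day spacing (28, 35, 28).
The pattern: 2nd Sunday of the month.
2nd Sunday of April 2000: 2000-04-09.
2nd Sunday of May 2000: 2000-05-14.
2nd Sunday of June 2000: 2000-06-11.

2000-04-09, 2000-05-14, 2000-06-11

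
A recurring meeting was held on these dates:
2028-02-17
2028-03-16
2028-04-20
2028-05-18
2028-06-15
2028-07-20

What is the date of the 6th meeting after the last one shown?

All dates are Thursdays, 28, 35, 28, 28, 35 days apart.
Specifically, the 3rd Thursday of each month.
3rd Thursday of August 2028: 2028-08-17.
3rd Thursday of September 2028: 2028-09-21.
October 2028 — 3rd Thursday is 2028-10-19.
November 2028 — 3rd Thursday is 2028-11-16.
December 2028 — 3rd Thursday is 2028-12-21.
3rd Thursday of January 2029: 2029-01-18.

2029-01-18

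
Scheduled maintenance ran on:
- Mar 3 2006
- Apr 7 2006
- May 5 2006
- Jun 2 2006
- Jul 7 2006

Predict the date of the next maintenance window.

Aug 4 2006

All dates are Fridays, 35, 28, 28, 35 days apart.
Specifically, the 1st Friday of each month.
1st Friday of August 2006: Aug 4 2006.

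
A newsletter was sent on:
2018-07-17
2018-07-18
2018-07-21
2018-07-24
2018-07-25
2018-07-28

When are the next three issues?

Every event lands on a Tuesday or Wednesday or Saturday (gaps cycle 1, 3, 3, 1, 3).
So the schedule is: every Tuesday, Wednesday and Saturday.
Next Tuesday: 2018-07-31.
Next Wednesday: 2018-08-01.
The following Saturday is 2018-08-04.

2018-07-31, 2018-08-01, 2018-08-04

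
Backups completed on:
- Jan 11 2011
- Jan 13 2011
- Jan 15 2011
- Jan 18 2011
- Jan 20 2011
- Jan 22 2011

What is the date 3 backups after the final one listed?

Jan 29 2011

Every event lands on a Tuesday or Thursday or Saturday (gaps cycle 2, 2, 3, 2, 2).
So the schedule is: every Tuesday, Thursday and Saturday.
Next Tuesday: Jan 25 2011.
The following Thursday is Jan 27 2011.
The following Saturday is Jan 29 2011.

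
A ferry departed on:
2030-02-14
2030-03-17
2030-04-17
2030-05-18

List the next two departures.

2030-06-18, 2030-07-19

The spacing is 31, 31, 31 days — always 31 days.
2030-05-18 + 31 days = 2030-06-18.
2030-06-18 + 31 days = 2030-07-19.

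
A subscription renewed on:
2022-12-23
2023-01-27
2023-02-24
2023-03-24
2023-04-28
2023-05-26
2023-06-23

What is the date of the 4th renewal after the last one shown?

2023-10-27

Gaps: 35, 28, 28, 35, 28, 28 days — a mix of 28 and 35. Every date is a Friday.
Each is the 4th Friday of its month.
4th Friday of July 2023: 2023-07-28.
August 2023 — 4th Friday is 2023-08-25.
4th Friday of September 2023: 2023-09-22.
October 2023 — 4th Friday is 2023-10-27.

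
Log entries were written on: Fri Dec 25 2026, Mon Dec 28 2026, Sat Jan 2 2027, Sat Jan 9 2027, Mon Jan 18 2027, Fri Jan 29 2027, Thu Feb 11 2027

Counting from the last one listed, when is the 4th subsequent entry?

Sat Apr 24 2027

Intervals are 3, 5, 7, 9, 11, 13 days — an arithmetic progression with common difference 2.
Next gap: 15 days. Thu Feb 11 2027 + 15 days = Fri Feb 26 2027.
Next gap: 17 days. Fri Feb 26 2027 + 17 days = Mon Mar 15 2027.
Next gap: 19 days. Mon Mar 15 2027 + 19 days = Sat Apr 3 2027.
Next gap: 21 days. Sat Apr 3 2027 + 21 days = Sat Apr 24 2027.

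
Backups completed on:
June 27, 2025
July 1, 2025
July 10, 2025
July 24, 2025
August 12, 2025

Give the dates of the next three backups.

September 5, 2025; October 4, 2025; November 7, 2025

The spacing grows by 5 each time: 4, 9, 14, 19 days.
Next gap: 24 days. August 12, 2025 + 24 days = September 5, 2025.
Next gap: 29 days. September 5, 2025 + 29 days = October 4, 2025.
Next gap: 34 days. October 4, 2025 + 34 days = November 7, 2025.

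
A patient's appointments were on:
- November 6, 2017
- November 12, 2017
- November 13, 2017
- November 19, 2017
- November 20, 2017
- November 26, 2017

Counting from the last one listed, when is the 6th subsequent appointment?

December 17, 2017

The gap pattern 6, 1, 6, 1, 6 repeats every 2 events.
These are the Mondays and Sundays of each week.
Next Monday: November 27, 2017.
The following Sunday is December 3, 2017.
The following Monday is December 4, 2017.
Next Sunday: December 10, 2017.
Next Monday: December 11, 2017.
Next Sunday: December 17, 2017.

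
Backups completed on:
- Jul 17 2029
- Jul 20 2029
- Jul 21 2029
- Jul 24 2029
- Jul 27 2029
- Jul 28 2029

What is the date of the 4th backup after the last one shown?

Every event lands on a Tuesday or Friday or Saturday (gaps cycle 3, 1, 3, 3, 1).
So the schedule is: every Tuesday, Friday and Saturday.
Next Tuesday: Jul 31 2029.
Next Friday: Aug 3 2029.
The following Saturday is Aug 4 2029.
The following Tuesday is Aug 7 2029.

Aug 7 2029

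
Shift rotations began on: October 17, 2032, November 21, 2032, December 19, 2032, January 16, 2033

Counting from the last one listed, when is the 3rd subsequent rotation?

These are Sundays at 28- or 35-day spacing (35, 28, 28).
The pattern: 3rd Sunday of the month.
3rd Sunday of February 2033: February 20, 2033.
March 2033 — 3rd Sunday is March 20, 2033.
April 2033 — 3rd Sunday is April 17, 2033.

April 17, 2033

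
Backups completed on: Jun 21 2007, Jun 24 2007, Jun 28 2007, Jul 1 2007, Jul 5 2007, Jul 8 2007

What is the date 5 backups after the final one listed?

Gaps: 3, 4, 3, 4, 3 days — not constant, but cyclic with period 2.
The events fall on every Thursday and Sunday.
The following Thursday is Jul 12 2007.
Next Sunday: Jul 15 2007.
Next Thursday: Jul 19 2007.
Next Sunday: Jul 22 2007.
The following Thursday is Jul 26 2007.

Jul 26 2007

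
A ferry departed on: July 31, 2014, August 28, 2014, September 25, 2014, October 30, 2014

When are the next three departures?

November 27, 2014; December 25, 2014; January 29, 2015

These are Thursdays with 28, 28, 35-day gaps.
Each is the final Thursday of its month — July 31, 2014 is past the 28th, so '4th Thursday' doesn't fit.
November 2014 ends with Thursday November 27, 2014.
Last Thursday of December 2014: December 25, 2014.
January 2015 ends with Thursday January 29, 2015.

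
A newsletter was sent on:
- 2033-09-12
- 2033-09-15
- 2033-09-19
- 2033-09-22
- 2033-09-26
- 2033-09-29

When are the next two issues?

Every event lands on a Monday or Thursday (gaps cycle 3, 4, 3, 4, 3).
So the schedule is: every Monday and Thursday.
The following Monday is 2033-10-03.
Next Thursday: 2033-10-06.

2033-10-03, 2033-10-06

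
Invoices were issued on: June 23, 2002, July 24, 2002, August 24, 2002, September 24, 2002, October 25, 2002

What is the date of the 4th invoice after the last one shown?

February 26, 2003

The spacing is 31, 31, 31, 31 days — always 31 days.
October 25, 2002 + 31 days = November 25, 2002.
November 25, 2002 + 31 days = December 26, 2002.
December 26, 2002 + 31 days = January 26, 2003.
January 26, 2003 + 31 days = February 26, 2003.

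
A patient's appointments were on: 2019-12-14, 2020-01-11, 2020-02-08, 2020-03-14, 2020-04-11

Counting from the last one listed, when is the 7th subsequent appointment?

Gaps: 28, 28, 35, 28 days — a mix of 28 and 35. Every date is a Saturday.
Each is the 2nd Saturday of its month.
May 2020 — 2nd Saturday is 2020-05-09.
2nd Saturday of June 2020: 2020-06-13.
July 2020 — 2nd Saturday is 2020-07-11.
2nd Saturday of August 2020: 2020-08-08.
September 2020 — 2nd Saturday is 2020-09-12.
October 2020 — 2nd Saturday is 2020-10-10.
November 2020 — 2nd Saturday is 2020-11-14.

2020-11-14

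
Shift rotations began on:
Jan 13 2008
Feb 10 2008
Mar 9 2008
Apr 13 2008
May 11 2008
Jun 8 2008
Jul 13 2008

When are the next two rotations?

Aug 10 2008, Sep 14 2008

Gaps: 28, 28, 35, 28, 28, 35 days — a mix of 28 and 35. Every date is a Sunday.
Each is the 2nd Sunday of its month.
2nd Sunday of August 2008: Aug 10 2008.
2nd Sunday of September 2008: Sep 14 2008.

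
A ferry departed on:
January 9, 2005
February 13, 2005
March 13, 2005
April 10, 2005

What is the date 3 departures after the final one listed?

Gaps: 35, 28, 28 days — a mix of 28 and 35. Every date is a Sunday.
Each is the 2nd Sunday of its month.
2nd Sunday of May 2005: May 8, 2005.
June 2005 — 2nd Sunday is June 12, 2005.
July 2005 — 2nd Sunday is July 10, 2005.

July 10, 2005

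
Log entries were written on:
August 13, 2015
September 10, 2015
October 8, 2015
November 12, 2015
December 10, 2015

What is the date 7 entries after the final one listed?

July 14, 2016

These are Thursdays at 28- or 35-day spacing (28, 28, 35, 28).
The pattern: 2nd Thursday of the month.
January 2016 — 2nd Thursday is January 14, 2016.
February 2016 — 2nd Thursday is February 11, 2016.
2nd Thursday of March 2016: March 10, 2016.
April 2016 — 2nd Thursday is April 14, 2016.
2nd Thursday of May 2016: May 12, 2016.
2nd Thursday of June 2016: June 9, 2016.
July 2016 — 2nd Thursday is July 14, 2016.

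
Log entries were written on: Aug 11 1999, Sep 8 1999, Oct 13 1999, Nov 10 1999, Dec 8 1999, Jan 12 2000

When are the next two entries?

Feb 9 2000, Mar 8 2000

These are Wednesdays at 28- or 35-day spacing (28, 35, 28, 28, 35).
The pattern: 2nd Wednesday of the month.
February 2000 — 2nd Wednesday is Feb 9 2000.
March 2000 — 2nd Wednesday is Mar 8 2000.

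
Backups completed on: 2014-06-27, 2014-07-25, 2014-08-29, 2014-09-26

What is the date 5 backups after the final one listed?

2015-02-27

These are Fridays with 28, 35, 28-day gaps.
Each is the final Friday of its month — 2014-08-29 is past the 28th, so '4th Friday' doesn't fit.
Last Friday of October 2014: 2014-10-31.
Last Friday of November 2014: 2014-11-28.
December 2014 ends with Friday 2014-12-26.
January 2015 ends with Friday 2015-01-30.
February 2015 ends with Friday 2015-02-27.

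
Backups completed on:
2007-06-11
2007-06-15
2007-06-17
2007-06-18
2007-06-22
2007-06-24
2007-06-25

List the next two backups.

2007-06-29, 2007-07-01

Gaps: 4, 2, 1, 4, 2, 1 days — not constant, but cyclic with period 3.
The events fall on every Monday, Friday and Sunday.
The following Friday is 2007-06-29.
Next Sunday: 2007-07-01.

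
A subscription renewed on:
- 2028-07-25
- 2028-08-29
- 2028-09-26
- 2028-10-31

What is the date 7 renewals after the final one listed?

2029-05-29

All Tuesdays; the gaps (35, 28, 35) vary with month length.
This is the last Tuesday of each month.
November 2028 ends with Tuesday 2028-11-28.
December 2028 ends with Tuesday 2028-12-26.
January 2029 ends with Tuesday 2029-01-30.
Last Tuesday of February 2029: 2029-02-27.
March 2029 ends with Tuesday 2029-03-27.
Last Tuesday of April 2029: 2029-04-24.
Last Tuesday of May 2029: 2029-05-29.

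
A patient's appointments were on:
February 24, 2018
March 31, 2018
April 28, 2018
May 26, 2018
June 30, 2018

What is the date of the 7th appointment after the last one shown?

Every date is a Saturday; gaps 35, 28, 28, 35 days.
Each is the last Saturday of its month (at least one falls on the 29th or later, ruling out '4th Saturday').
Last Saturday of July 2018: July 28, 2018.
August 2018 ends with Saturday August 25, 2018.
September 2018 ends with Saturday September 29, 2018.
Last Saturday of October 2018: October 27, 2018.
November 2018 ends with Saturday November 24, 2018.
Last Saturday of December 2018: December 29, 2018.
January 2019 ends with Saturday January 26, 2019.

January 26, 2019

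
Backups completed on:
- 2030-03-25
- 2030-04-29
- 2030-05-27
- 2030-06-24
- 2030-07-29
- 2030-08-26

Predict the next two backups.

All Mondays; the gaps (35, 28, 28, 35, 28) vary with month length.
This is the last Monday of each month.
September 2030 ends with Monday 2030-09-30.
Last Monday of October 2030: 2030-10-28.

2030-09-30, 2030-10-28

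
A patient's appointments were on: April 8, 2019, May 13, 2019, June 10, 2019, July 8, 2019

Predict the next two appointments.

August 12, 2019; September 9, 2019

These are Mondays at 28- or 35-day spacing (35, 28, 28).
The pattern: 2nd Monday of the month.
2nd Monday of August 2019: August 12, 2019.
2nd Monday of September 2019: September 9, 2019.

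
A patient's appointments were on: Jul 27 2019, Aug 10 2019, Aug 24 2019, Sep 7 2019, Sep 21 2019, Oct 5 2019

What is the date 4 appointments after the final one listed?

Nov 30 2019

Every event comes 14 days after the last (14, 14, 14, 14, 14).
Oct 5 2019 + 14 days = Oct 19 2019.
Oct 19 2019 + 14 days = Nov 2 2019.
Nov 2 2019 + 14 days = Nov 16 2019.
Nov 16 2019 + 14 days = Nov 30 2019.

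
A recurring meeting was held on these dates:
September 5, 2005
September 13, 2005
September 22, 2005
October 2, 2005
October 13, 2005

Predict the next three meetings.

October 25, 2005; November 7, 2005; November 21, 2005

The spacing grows by 1 each time: 8, 9, 10, 11 days.
Next gap: 12 days. October 13, 2005 + 12 days = October 25, 2005.
Next gap: 13 days. October 25, 2005 + 13 days = November 7, 2005.
Next gap: 14 days. November 7, 2005 + 14 days = November 21, 2005.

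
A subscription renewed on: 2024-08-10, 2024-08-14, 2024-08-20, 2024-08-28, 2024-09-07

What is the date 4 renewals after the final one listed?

2024-11-06

Intervals are 4, 6, 8, 10 days — an arithmetic progression with common difference 2.
Next gap: 12 days. 2024-09-07 + 12 days = 2024-09-19.
Next gap: 14 days. 2024-09-19 + 14 days = 2024-10-03.
Next gap: 16 days. 2024-10-03 + 16 days = 2024-10-19.
Next gap: 18 days. 2024-10-19 + 18 days = 2024-11-06.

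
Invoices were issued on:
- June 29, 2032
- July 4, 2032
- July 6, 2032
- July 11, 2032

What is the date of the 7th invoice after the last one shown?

August 3, 2032

Every event lands on a Tuesday or Sunday (gaps cycle 5, 2, 5).
So the schedule is: every Tuesday and Sunday.
The following Tuesday is July 13, 2032.
The following Sunday is July 18, 2032.
The following Tuesday is July 20, 2032.
Next Sunday: July 25, 2032.
The following Tuesday is July 27, 2032.
Next Sunday: August 1, 2032.
Next Tuesday: August 3, 2032.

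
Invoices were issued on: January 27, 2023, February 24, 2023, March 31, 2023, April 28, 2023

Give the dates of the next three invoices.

These are Fridays with 28, 35, 28-day gaps.
Each is the final Friday of its month — March 31, 2023 is past the 28th, so '4th Friday' doesn't fit.
Last Friday of May 2023: May 26, 2023.
June 2023 ends with Friday June 30, 2023.
July 2023 ends with Friday July 28, 2023.

May 26, 2023; June 30, 2023; July 28, 2023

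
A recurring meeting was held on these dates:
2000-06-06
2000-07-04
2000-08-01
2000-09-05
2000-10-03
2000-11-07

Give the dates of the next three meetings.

All dates are Tuesdays, 28, 28, 35, 28, 35 days apart.
Specifically, the 1st Tuesday of each month.
1st Tuesday of December 2000: 2000-12-05.
1st Tuesday of January 2001: 2001-01-02.
1st Tuesday of February 2001: 2001-02-06.

2000-12-05, 2001-01-02, 2001-02-06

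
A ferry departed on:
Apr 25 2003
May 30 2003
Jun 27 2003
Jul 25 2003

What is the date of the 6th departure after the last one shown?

Jan 30 2004

These are Fridays with 35, 28, 28-day gaps.
Each is the final Friday of its month — May 30 2003 is past the 28th, so '4th Friday' doesn't fit.
August 2003 ends with Friday Aug 29 2003.
September 2003 ends with Friday Sep 26 2003.
Last Friday of October 2003: Oct 31 2003.
Last Friday of November 2003: Nov 28 2003.
Last Friday of December 2003: Dec 26 2003.
Last Friday of January 2004: Jan 30 2004.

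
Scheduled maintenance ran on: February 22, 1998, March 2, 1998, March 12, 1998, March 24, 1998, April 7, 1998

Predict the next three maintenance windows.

Intervals are 8, 10, 12, 14 days — an arithmetic progression with common difference 2.
Next gap: 16 days. April 7, 1998 + 16 days = April 23, 1998.
Next gap: 18 days. April 23, 1998 + 18 days = May 11, 1998.
Next gap: 20 days. May 11, 1998 + 20 days = May 31, 1998.

April 23, 1998; May 11, 1998; May 31, 1998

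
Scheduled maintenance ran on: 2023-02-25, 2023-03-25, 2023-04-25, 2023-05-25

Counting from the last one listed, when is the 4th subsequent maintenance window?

Gaps: 28, 31, 30 days — not constant. Every event is on the 25th of the month.
Pattern: the 25th of each month.
Next: June 2023 → 2023-06-25.
Next: July 2023 → 2023-07-25.
Next: August 2023 → 2023-08-25.
September 2023: 2023-09-25.

2023-09-25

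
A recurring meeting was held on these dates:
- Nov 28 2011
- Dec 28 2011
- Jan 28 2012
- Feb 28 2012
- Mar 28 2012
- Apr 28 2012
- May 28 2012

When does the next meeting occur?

Jun 28 2012

The day-of-month is always 28 (30, 31, 31, 29, 31, 30 days between events).
So this recurs on the 28th of each month.
Next: June 2012 → Jun 28 2012.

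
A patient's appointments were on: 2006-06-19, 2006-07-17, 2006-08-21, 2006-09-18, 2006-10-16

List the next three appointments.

2006-11-20, 2006-12-18, 2007-01-15

Gaps: 28, 35, 28, 28 days — a mix of 28 and 35. Every date is a Monday.
Each is the 3rd Monday of its month.
3rd Monday of November 2006: 2006-11-20.
3rd Monday of December 2006: 2006-12-18.
3rd Monday of January 2007: 2007-01-15.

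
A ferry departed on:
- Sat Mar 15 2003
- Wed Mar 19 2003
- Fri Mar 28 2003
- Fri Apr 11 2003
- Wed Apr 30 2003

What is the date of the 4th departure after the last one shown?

Wed Sep 3 2003

The spacing grows by 5 each time: 4, 9, 14, 19 days.
Next gap: 24 days. Wed Apr 30 2003 + 24 days = Sat May 24 2003.
Next gap: 29 days. Sat May 24 2003 + 29 days = Sun Jun 22 2003.
Next gap: 34 days. Sun Jun 22 2003 + 34 days = Sat Jul 26 2003.
Next gap: 39 days. Sat Jul 26 2003 + 39 days = Wed Sep 3 2003.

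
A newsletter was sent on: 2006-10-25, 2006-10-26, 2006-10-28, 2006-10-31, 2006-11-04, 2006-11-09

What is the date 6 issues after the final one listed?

The spacing grows by 1 each time: 1, 2, 3, 4, 5 days.
Next gap: 6 days. 2006-11-09 + 6 days = 2006-11-15.
Next gap: 7 days. 2006-11-15 + 7 days = 2006-11-22.
Next gap: 8 days. 2006-11-22 + 8 days = 2006-11-30.
Next gap: 9 days. 2006-11-30 + 9 days = 2006-12-09.
Next gap: 10 days. 2006-12-09 + 10 days = 2006-12-19.
Next gap: 11 days. 2006-12-19 + 11 days = 2006-12-30.

2006-12-30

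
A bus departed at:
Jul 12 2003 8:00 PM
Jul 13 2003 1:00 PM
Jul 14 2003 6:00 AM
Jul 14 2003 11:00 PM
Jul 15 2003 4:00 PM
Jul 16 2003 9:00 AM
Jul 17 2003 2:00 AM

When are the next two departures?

Gaps: 17, 17, 17, 17, 17, 17 hours — each event is 17 hours after the previous one.
Jul 17 2003 2:00 AM + 17 h = Jul 17 2003 7:00 PM.
Jul 17 2003 7:00 PM + 17 h = Jul 18 2003 12:00 PM.

Jul 17 2003 7:00 PM, Jul 18 2003 12:00 PM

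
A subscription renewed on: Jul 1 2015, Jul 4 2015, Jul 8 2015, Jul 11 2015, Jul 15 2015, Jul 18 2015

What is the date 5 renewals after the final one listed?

Every event lands on a Wednesday or Saturday (gaps cycle 3, 4, 3, 4, 3).
So the schedule is: every Wednesday and Saturday.
Next Wednesday: Jul 22 2015.
Next Saturday: Jul 25 2015.
The following Wednesday is Jul 29 2015.
Next Saturday: Aug 1 2015.
Next Wednesday: Aug 5 2015.

Aug 5 2015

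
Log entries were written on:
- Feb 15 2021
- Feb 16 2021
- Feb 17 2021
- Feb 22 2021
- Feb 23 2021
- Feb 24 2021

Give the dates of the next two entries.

The gap pattern 1, 1, 5, 1, 1 repeats every 3 events.
These are the Mondays, Tuesdays and Wednesdays of each week.
Next Monday: Mar 1 2021.
Next Tuesday: Mar 2 2021.

Mar 1 2021, Mar 2 2021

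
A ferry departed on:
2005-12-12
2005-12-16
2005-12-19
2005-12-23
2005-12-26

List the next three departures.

2005-12-30, 2006-01-02, 2006-01-06

Gaps: 4, 3, 4, 3 days — not constant, but cyclic with period 2.
The events fall on every Monday and Friday.
The following Friday is 2005-12-30.
The following Monday is 2006-01-02.
Next Friday: 2006-01-06.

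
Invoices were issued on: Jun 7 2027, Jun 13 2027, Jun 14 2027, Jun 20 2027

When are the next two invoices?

Jun 21 2027, Jun 27 2027

Every event lands on a Monday or Sunday (gaps cycle 6, 1, 6).
So the schedule is: every Monday and Sunday.
The following Monday is Jun 21 2027.
Next Sunday: Jun 27 2027.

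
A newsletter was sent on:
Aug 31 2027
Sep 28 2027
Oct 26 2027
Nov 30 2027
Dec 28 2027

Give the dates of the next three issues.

All Tuesdays; the gaps (28, 28, 35, 28) vary with month length.
This is the last Tuesday of each month.
Last Tuesday of January 2028: Jan 25 2028.
Last Tuesday of February 2028: Feb 29 2028.
March 2028 ends with Tuesday Mar 28 2028.

Jan 25 2028, Feb 29 2028, Mar 28 2028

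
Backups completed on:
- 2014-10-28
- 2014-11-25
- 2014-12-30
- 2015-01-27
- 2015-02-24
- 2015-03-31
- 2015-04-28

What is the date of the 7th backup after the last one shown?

These are Tuesdays with 28, 35, 28, 28, 35, 28-day gaps.
Each is the final Tuesday of its month — 2014-12-30 is past the 28th, so '4th Tuesday' doesn't fit.
May 2015 ends with Tuesday 2015-05-26.
June 2015 ends with Tuesday 2015-06-30.
July 2015 ends with Tuesday 2015-07-28.
August 2015 ends with Tuesday 2015-08-25.
September 2015 ends with Tuesday 2015-09-29.
Last Tuesday of October 2015: 2015-10-27.
Last Tuesday of November 2015: 2015-11-24.

2015-11-24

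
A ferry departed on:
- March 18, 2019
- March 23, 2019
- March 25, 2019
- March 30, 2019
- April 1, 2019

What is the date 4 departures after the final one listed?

The gap pattern 5, 2, 5, 2 repeats every 2 events.
These are the Mondays and Saturdays of each week.
The following Saturday is April 6, 2019.
Next Monday: April 8, 2019.
The following Saturday is April 13, 2019.
The following Monday is April 15, 2019.

April 15, 2019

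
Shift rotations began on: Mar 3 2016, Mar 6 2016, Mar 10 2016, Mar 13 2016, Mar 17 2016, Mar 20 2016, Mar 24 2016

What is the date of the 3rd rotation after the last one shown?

Gaps: 3, 4, 3, 4, 3, 4 days — not constant, but cyclic with period 2.
The events fall on every Thursday and Sunday.
Next Sunday: Mar 27 2016.
Next Thursday: Mar 31 2016.
Next Sunday: Apr 3 2016.

Apr 3 2016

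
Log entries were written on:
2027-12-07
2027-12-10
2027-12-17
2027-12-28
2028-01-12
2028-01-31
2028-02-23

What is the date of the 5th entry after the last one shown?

The spacing grows by 4 each time: 3, 7, 11, 15, 19, 23 days.
Next gap: 27 days. 2028-02-23 + 27 days = 2028-03-21.
Next gap: 31 days. 2028-03-21 + 31 days = 2028-04-21.
Next gap: 35 days. 2028-04-21 + 35 days = 2028-05-26.
Next gap: 39 days. 2028-05-26 + 39 days = 2028-07-04.
Next gap: 43 days. 2028-07-04 + 43 days = 2028-08-16.

2028-08-16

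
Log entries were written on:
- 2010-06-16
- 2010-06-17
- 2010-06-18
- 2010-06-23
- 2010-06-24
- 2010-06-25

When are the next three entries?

2010-06-30, 2010-07-01, 2010-07-02

Every event lands on a Wednesday or Thursday or Friday (gaps cycle 1, 1, 5, 1, 1).
So the schedule is: every Wednesday, Thursday and Friday.
Next Wednesday: 2010-06-30.
Next Thursday: 2010-07-01.
The following Friday is 2010-07-02.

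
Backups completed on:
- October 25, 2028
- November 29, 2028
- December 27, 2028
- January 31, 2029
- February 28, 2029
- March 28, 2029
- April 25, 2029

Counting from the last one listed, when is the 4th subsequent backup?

August 29, 2029

These are Wednesdays with 35, 28, 35, 28, 28, 28-day gaps.
Each is the final Wednesday of its month — November 29, 2028 is past the 28th, so '4th Wednesday' doesn't fit.
Last Wednesday of May 2029: May 30, 2029.
June 2029 ends with Wednesday June 27, 2029.
July 2029 ends with Wednesday July 25, 2029.
August 2029 ends with Wednesday August 29, 2029.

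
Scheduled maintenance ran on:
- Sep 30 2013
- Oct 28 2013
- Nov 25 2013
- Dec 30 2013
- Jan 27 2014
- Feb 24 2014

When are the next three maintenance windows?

Every date is a Monday; gaps 28, 28, 35, 28, 28 days.
Each is the last Monday of its month (at least one falls on the 29th or later, ruling out '4th Monday').
March 2014 ends with Monday Mar 31 2014.
April 2014 ends with Monday Apr 28 2014.
May 2014 ends with Monday May 26 2014.

Mar 31 2014, Apr 28 2014, May 26 2014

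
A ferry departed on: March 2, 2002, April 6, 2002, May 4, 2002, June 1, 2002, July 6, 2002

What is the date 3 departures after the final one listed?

October 5, 2002

These are Saturdays at 28- or 35-day spacing (35, 28, 28, 35).
The pattern: 1st Saturday of the month.
August 2002 — 1st Saturday is August 3, 2002.
September 2002 — 1st Saturday is September 7, 2002.
October 2002 — 1st Saturday is October 5, 2002.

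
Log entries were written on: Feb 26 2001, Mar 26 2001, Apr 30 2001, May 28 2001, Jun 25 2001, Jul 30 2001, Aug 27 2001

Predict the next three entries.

All Mondays; the gaps (28, 35, 28, 28, 35, 28) vary with month length.
This is the last Monday of each month.
September 2001 ends with Monday Sep 24 2001.
October 2001 ends with Monday Oct 29 2001.
Last Monday of November 2001: Nov 26 2001.

Sep 24 2001, Oct 29 2001, Nov 26 2001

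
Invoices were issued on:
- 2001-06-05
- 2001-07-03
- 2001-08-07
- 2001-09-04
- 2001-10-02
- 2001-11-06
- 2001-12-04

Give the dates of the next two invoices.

All dates are Tuesdays, 28, 35, 28, 28, 35, 28 days apart.
Specifically, the 1st Tuesday of each month.
1st Tuesday of January 2002: 2002-01-01.
1st Tuesday of February 2002: 2002-02-05.

2002-01-01, 2002-02-05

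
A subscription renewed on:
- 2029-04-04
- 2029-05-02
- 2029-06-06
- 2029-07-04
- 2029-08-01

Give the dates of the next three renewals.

2029-09-05, 2029-10-03, 2029-11-07

All dates are Wednesdays, 28, 35, 28, 28 days apart.
Specifically, the 1st Wednesday of each month.
1st Wednesday of September 2029: 2029-09-05.
October 2029 — 1st Wednesday is 2029-10-03.
November 2029 — 1st Wednesday is 2029-11-07.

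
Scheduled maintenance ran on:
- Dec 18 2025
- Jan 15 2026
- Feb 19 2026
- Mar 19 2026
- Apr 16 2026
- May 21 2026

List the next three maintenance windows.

These are Thursdays at 28- or 35-day spacing (28, 35, 28, 28, 35).
The pattern: 3rd Thursday of the month.
June 2026 — 3rd Thursday is Jun 18 2026.
3rd Thursday of July 2026: Jul 16 2026.
3rd Thursday of August 2026: Aug 20 2026.

Jun 18 2026, Jul 16 2026, Aug 20 2026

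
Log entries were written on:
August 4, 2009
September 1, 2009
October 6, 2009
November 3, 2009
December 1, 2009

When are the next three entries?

All dates are Tuesdays, 28, 35, 28, 28 days apart.
Specifically, the 1st Tuesday of each month.
January 2010 — 1st Tuesday is January 5, 2010.
February 2010 — 1st Tuesday is February 2, 2010.
March 2010 — 1st Tuesday is March 2, 2010.

January 5, 2010; February 2, 2010; March 2, 2010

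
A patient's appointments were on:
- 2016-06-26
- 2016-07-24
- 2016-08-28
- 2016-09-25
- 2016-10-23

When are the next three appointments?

These are Sundays at 28- or 35-day spacing (28, 35, 28, 28).
The pattern: 4th Sunday of the month.
4th Sunday of November 2016: 2016-11-27.
December 2016 — 4th Sunday is 2016-12-25.
4th Sunday of January 2017: 2017-01-22.

2016-11-27, 2016-12-25, 2017-01-22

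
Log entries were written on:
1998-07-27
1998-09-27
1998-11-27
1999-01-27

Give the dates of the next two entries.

1999-03-27, 1999-05-27

Gaps: 62, 61, 61 days — not constant. Every event is on the 27th of the month.
Pattern: the 27th of every 2 months.
March 1999: 1999-03-27.
Next: May 1999 → 1999-05-27.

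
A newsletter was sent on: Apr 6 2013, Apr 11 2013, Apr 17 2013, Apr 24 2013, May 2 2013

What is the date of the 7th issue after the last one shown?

Jul 25 2013

Intervals are 5, 6, 7, 8 days — an arithmetic progression with common difference 1.
Next gap: 9 days. May 2 2013 + 9 days = May 11 2013.
Next gap: 10 days. May 11 2013 + 10 days = May 21 2013.
Next gap: 11 days. May 21 2013 + 11 days = Jun 1 2013.
Next gap: 12 days. Jun 1 2013 + 12 days = Jun 13 2013.
Next gap: 13 days. Jun 13 2013 + 13 days = Jun 26 2013.
Next gap: 14 days. Jun 26 2013 + 14 days = Jul 10 2013.
Next gap: 15 days. Jul 10 2013 + 15 days = Jul 25 2013.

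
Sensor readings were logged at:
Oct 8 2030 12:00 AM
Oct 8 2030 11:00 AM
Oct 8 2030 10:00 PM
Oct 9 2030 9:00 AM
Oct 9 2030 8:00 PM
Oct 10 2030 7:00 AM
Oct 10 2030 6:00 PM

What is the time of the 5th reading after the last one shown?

The interval is a steady 11 hours (11, 11, 11, 11, 11, 11).
Oct 10 2030 6:00 PM + 11 h = Oct 11 2030 5:00 AM.
Oct 11 2030 5:00 AM + 11 h = Oct 11 2030 4:00 PM.
Oct 11 2030 4:00 PM + 11 h = Oct 12 2030 3:00 AM.
Oct 12 2030 3:00 AM + 11 h = Oct 12 2030 2:00 PM.
Oct 12 2030 2:00 PM + 11 h = Oct 13 2030 1:00 AM.

Oct 13 2030 1:00 AM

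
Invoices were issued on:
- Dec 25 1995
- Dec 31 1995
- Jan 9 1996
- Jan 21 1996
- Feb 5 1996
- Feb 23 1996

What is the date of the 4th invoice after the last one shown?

Gaps: 6, 9, 12, 15, 18 days — each gap is 3 larger than the previous one.
Next gap: 21 days. Feb 23 1996 + 21 days = Mar 15 1996.
Next gap: 24 days. Mar 15 1996 + 24 days = Apr 8 1996.
Next gap: 27 days. Apr 8 1996 + 27 days = May 5 1996.
Next gap: 30 days. May 5 1996 + 30 days = Jun 4 1996.

Jun 4 1996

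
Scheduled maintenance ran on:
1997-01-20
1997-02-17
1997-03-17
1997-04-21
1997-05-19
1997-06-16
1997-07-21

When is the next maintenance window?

1997-08-18

Gaps: 28, 28, 35, 28, 28, 35 days — a mix of 28 and 35. Every date is a Monday.
Each is the 3rd Monday of its month.
August 1997 — 3rd Monday is 1997-08-18.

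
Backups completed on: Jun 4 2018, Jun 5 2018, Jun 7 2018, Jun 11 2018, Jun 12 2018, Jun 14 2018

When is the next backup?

The gap pattern 1, 2, 4, 1, 2 repeats every 3 events.
These are the Mondays, Tuesdays and Thursdays of each week.
Next Monday: Jun 18 2018.

Jun 18 2018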